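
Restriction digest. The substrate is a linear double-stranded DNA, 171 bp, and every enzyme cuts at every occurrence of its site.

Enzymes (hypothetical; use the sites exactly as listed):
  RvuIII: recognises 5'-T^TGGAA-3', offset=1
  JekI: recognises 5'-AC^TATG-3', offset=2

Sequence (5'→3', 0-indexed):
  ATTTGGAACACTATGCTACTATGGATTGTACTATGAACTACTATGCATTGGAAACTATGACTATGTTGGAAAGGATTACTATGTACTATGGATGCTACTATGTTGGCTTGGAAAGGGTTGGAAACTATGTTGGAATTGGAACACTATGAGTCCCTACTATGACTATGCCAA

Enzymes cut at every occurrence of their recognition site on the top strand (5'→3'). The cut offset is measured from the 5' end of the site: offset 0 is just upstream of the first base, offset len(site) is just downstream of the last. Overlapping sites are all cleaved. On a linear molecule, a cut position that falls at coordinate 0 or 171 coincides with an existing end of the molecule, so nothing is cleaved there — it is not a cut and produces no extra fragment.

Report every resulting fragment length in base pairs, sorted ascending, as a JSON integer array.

Site scan:
  RvuIII (TTGGAA, off=1): starts [2, 47, 65, 107, 117, 129, 135] → cuts [3, 48, 66, 108, 118, 130, 136]
  JekI (ACTATG, off=2): starts [9, 17, 29, 39, 53, 59, 77, 84, 96, 123, 142, 155, 161] → cuts [11, 19, 31, 41, 55, 61, 79, 86, 98, 125, 144, 157, 163]

Pooled cuts: [3, 11, 19, 31, 41, 48, 55, 61, 66, 79, 86, 98, 108, 118, 125, 130, 136, 144, 157, 163]

Fragments:
  [0,3): 3 bp
  [3,11): 8 bp
  [11,19): 8 bp
  [19,31): 12 bp
  [31,41): 10 bp
  [41,48): 7 bp
  [48,55): 7 bp
  [55,61): 6 bp
  [61,66): 5 bp
  [66,79): 13 bp
  [79,86): 7 bp
  [86,98): 12 bp
  [98,108): 10 bp
  [108,118): 10 bp
  [118,125): 7 bp
  [125,130): 5 bp
  [130,136): 6 bp
  [136,144): 8 bp
  [144,157): 13 bp
  [157,163): 6 bp
  [163,171): 8 bp

[3,5,5,6,6,6,7,7,7,7,8,8,8,8,10,10,10,12,12,13,13]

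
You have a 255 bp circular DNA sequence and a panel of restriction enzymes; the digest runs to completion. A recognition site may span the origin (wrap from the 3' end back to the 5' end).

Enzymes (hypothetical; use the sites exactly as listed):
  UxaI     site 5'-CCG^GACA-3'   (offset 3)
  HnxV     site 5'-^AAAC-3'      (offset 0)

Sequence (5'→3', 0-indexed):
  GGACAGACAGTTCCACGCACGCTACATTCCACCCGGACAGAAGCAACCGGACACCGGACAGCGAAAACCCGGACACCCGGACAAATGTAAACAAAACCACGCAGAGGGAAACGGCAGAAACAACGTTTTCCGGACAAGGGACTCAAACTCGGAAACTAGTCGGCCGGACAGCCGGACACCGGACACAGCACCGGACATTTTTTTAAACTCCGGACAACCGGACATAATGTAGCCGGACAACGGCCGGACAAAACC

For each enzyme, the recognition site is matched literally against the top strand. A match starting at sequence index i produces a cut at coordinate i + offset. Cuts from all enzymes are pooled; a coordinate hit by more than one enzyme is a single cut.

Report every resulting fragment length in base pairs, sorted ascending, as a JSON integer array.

[4,5,6,7,7,7,8,8,8,8,8,8,9,9,11,11,12,12,14,14,15,15,15,34]

Site scan:
  UxaI CCGGACA/3: at [32, 46, 53, 68, 76, 129, 163, 171, 178, 190, 209, 217, 232, 243, 253] ⇒ [1, 35, 49, 56, 71, 79, 132, 166, 174, 181, 193, 212, 220, 235, 246]
  HnxV AAAC/0: at [64, 88, 93, 108, 117, 144, 152, 204, 250] ⇒ [64, 88, 93, 108, 117, 144, 152, 204, 250]

All cut coordinates (distinct, sorted): [1, 35, 49, 56, 64, 71, 79, 88, 93, 108, 117, 132, 144, 152, 166, 174, 181, 193, 204, 212, 220, 235, 246, 250]

Fragment lengths:
  1→35: 34 bp
  35→49: 14 bp
  49→56: 7 bp
  56→64: 8 bp
  64→71: 7 bp
  71→79: 8 bp
  79→88: 9 bp
  88→93: 5 bp
  93→108: 15 bp
  108→117: 9 bp
  117→132: 15 bp
  132→144: 12 bp
  144→152: 8 bp
  152→166: 14 bp
  166→174: 8 bp
  174→181: 7 bp
  181→193: 12 bp
  193→204: 11 bp
  204→212: 8 bp
  212→220: 8 bp
  220→235: 15 bp
  235→246: 11 bp
  246→250: 4 bp
  250→1 (wrap): 255-250+1 = 6 bp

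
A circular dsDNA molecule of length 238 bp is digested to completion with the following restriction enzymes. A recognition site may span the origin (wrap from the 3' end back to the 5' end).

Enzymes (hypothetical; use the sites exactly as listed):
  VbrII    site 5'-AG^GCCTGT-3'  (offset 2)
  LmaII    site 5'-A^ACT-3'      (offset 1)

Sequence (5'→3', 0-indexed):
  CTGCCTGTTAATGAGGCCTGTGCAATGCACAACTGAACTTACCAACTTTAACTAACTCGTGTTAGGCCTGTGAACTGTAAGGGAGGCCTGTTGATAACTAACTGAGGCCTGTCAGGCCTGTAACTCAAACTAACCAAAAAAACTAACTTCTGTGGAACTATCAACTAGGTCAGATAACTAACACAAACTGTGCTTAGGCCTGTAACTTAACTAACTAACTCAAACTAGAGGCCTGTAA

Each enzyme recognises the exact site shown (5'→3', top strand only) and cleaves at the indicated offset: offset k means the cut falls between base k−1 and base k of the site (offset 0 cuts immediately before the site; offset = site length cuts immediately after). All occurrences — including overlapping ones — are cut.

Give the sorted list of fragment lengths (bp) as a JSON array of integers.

[4,4,4,4,4,5,5,6,6,6,6,7,7,7,7,7,8,8,9,10,11,11,11,11,12,13,13,16,16]

Per-enzyme occurrences:
  VbrII (AGGCCTGT, off=2): starts [13, 63, 83, 104, 113, 195, 228] → cuts [15, 65, 85, 106, 115, 197, 230]
  LmaII (AACT, off=1): starts [30, 35, 43, 49, 53, 72, 95, 99, 121, 127, 140, 144, 155, 162, 175, 185, 203, 208, 212, 216, 222, 236] → cuts [31, 36, 44, 50, 54, 73, 96, 100, 122, 128, 141, 145, 156, 163, 176, 186, 204, 209, 213, 217, 223, 237]

Pooled cuts: [15, 31, 36, 44, 50, 54, 65, 73, 85, 96, 100, 106, 115, 122, 128, 141, 145, 156, 163, 176, 186, 197, 204, 209, 213, 217, 223, 230, 237]

Fragments:
  15→31: 16 bp
  31→36: 5 bp
  36→44: 8 bp
  44→50: 6 bp
  50→54: 4 bp
  54→65: 11 bp
  65→73: 8 bp
  73→85: 12 bp
  85→96: 11 bp
  96→100: 4 bp
  100→106: 6 bp
  106→115: 9 bp
  115→122: 7 bp
  122→128: 6 bp
  128→141: 13 bp
  141→145: 4 bp
  145→156: 11 bp
  156→163: 7 bp
  163→176: 13 bp
  176→186: 10 bp
  186→197: 11 bp
  197→204: 7 bp
  204→209: 5 bp
  209→213: 4 bp
  213→217: 4 bp
  217→223: 6 bp
  223→230: 7 bp
  230→237: 7 bp
  237→15 (wrap): 238-237+15 = 16 bp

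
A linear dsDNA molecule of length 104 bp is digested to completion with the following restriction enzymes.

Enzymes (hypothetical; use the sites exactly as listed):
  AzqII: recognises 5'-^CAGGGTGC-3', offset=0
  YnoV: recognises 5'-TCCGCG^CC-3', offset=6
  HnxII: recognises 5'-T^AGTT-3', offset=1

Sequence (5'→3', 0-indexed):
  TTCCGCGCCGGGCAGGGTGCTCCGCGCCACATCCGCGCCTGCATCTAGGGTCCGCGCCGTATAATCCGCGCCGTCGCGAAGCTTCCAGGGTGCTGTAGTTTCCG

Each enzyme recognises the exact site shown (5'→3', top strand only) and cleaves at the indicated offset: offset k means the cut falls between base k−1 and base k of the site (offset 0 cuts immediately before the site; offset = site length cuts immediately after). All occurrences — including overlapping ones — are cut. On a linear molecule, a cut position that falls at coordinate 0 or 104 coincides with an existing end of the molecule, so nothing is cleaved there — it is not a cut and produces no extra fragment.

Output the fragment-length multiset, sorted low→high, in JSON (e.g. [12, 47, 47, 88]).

Site scan:
  AzqII (CAGGGTGC, off=0): starts [12, 85] → cuts [12, 85]
  YnoV (TCCGCGCC, off=6): starts [1, 20, 31, 50, 64] → cuts [7, 26, 37, 56, 70]
  HnxII (TAGTT, off=1): starts [95] → cuts [96]

All cut coordinates (distinct, sorted): [7, 12, 26, 37, 56, 70, 85, 96]

Fragments:
  [0,7): 7 bp
  [7,12): 5 bp
  [12,26): 14 bp
  [26,37): 11 bp
  [37,56): 19 bp
  [56,70): 14 bp
  [70,85): 15 bp
  [85,96): 11 bp
  [96,104): 8 bp

[5,7,8,11,11,14,14,15,19]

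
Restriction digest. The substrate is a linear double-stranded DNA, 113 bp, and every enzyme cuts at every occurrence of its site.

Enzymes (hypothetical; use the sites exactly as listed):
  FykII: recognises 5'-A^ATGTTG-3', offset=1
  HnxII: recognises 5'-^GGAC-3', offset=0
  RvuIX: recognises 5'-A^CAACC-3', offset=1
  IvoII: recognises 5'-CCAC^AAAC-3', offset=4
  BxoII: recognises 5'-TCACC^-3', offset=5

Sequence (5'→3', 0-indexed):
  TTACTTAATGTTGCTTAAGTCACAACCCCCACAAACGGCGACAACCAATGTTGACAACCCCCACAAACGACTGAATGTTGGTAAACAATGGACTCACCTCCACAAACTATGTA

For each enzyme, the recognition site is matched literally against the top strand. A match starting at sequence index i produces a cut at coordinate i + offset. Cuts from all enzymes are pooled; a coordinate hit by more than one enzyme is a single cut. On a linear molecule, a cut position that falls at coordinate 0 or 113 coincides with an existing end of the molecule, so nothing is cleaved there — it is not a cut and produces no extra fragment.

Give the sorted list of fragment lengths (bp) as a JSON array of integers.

[5,6,7,7,9,9,10,10,10,10,15,15]

Per-enzyme occurrences:
  FykII AATGTTG/1: at [6, 46, 73] ⇒ [7, 47, 74]
  HnxII GGAC/0: at [89] ⇒ [89]
  RvuIX ACAACC/1: at [21, 40, 53] ⇒ [22, 41, 54]
  IvoII CCACAAAC/4: at [28, 60, 99] ⇒ [32, 64, 103]
  BxoII TCACC/5: at [93] ⇒ [98]

All cut coordinates (distinct, sorted): [7, 22, 32, 41, 47, 54, 64, 74, 89, 98, 103]

Fragment lengths:
  [0,7): 7 bp
  [7,22): 15 bp
  [22,32): 10 bp
  [32,41): 9 bp
  [41,47): 6 bp
  [47,54): 7 bp
  [54,64): 10 bp
  [64,74): 10 bp
  [74,89): 15 bp
  [89,98): 9 bp
  [98,103): 5 bp
  [103,113): 10 bp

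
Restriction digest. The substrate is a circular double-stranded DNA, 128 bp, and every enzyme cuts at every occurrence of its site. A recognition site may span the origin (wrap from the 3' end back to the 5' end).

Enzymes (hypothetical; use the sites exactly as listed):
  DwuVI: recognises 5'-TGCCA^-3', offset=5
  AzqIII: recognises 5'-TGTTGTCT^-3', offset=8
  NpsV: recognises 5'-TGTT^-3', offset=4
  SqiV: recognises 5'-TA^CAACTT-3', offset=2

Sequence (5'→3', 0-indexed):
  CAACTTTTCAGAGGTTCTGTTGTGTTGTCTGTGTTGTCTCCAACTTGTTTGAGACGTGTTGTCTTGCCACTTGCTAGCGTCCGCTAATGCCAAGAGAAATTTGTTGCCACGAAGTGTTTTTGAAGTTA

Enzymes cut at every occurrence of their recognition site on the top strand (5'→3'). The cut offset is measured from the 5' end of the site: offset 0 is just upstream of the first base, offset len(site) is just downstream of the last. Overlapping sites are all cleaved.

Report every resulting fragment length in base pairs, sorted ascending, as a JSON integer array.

[4,4,4,4,5,5,5,9,10,10,11,13,21,23]

Per-enzyme occurrences:
  DwuVI (TGCCA, off=5): starts [64, 87, 104] → cuts [69, 92, 109]
  AzqIII (TGTTGTCT, off=8): starts [22, 31, 56] → cuts [30, 39, 64]
  NpsV (TGTT, off=4): starts [17, 22, 31, 45, 56, 101, 114] → cuts [21, 26, 35, 49, 60, 105, 118]
  SqiV (TACAACTT, off=2): starts [126] → cuts [0]

All cut coordinates (distinct, sorted): [0, 21, 26, 30, 35, 39, 49, 60, 64, 69, 92, 105, 109, 118]

Fragment lengths:
  0→21: 21 bp
  21→26: 5 bp
  26→30: 4 bp
  30→35: 5 bp
  35→39: 4 bp
  39→49: 10 bp
  49→60: 11 bp
  60→64: 4 bp
  64→69: 5 bp
  69→92: 23 bp
  92→105: 13 bp
  105→109: 4 bp
  109→118: 9 bp
  118→0 (wrap): 128-118+0 = 10 bp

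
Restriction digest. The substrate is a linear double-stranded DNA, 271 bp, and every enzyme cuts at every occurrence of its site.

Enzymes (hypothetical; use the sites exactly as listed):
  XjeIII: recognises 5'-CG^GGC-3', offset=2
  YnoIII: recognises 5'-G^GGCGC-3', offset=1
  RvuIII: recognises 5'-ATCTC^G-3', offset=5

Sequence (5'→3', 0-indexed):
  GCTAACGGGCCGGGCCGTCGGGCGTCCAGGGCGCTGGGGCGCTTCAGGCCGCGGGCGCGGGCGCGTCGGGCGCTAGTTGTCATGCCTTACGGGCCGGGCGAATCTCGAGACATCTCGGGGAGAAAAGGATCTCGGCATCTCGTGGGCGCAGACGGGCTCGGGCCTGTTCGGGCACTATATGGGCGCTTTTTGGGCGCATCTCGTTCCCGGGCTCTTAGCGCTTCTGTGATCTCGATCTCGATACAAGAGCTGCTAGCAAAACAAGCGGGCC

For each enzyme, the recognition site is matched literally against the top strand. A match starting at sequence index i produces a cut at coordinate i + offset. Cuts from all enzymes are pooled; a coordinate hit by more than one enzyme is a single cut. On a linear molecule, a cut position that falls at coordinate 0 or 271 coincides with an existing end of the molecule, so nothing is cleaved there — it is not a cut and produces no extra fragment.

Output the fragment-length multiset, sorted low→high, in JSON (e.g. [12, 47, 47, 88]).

Site scan:
  XjeIII CGGGC/2: at [5, 10, 18, 51, 57, 66, 89, 94, 152, 158, 168, 207, 265] ⇒ [7, 12, 20, 53, 59, 68, 91, 96, 154, 160, 170, 209, 267]
  YnoIII GGGCGC/1: at [28, 36, 52, 58, 67, 143, 180, 191] ⇒ [29, 37, 53, 59, 68, 144, 181, 192]
  RvuIII ATCTCG/5: at [101, 111, 128, 136, 197, 228, 234] ⇒ [106, 116, 133, 141, 202, 233, 239]

All cut coordinates (distinct, sorted): [7, 12, 20, 29, 37, 53, 59, 68, 91, 96, 106, 116, 133, 141, 144, 154, 160, 170, 181, 192, 202, 209, 233, 239, 267]

Fragment lengths:
  [0,7): 7 bp
  [7,12): 5 bp
  [12,20): 8 bp
  [20,29): 9 bp
  [29,37): 8 bp
  [37,53): 16 bp
  [53,59): 6 bp
  [59,68): 9 bp
  [68,91): 23 bp
  [91,96): 5 bp
  [96,106): 10 bp
  [106,116): 10 bp
  [116,133): 17 bp
  [133,141): 8 bp
  [141,144): 3 bp
  [144,154): 10 bp
  [154,160): 6 bp
  [160,170): 10 bp
  [170,181): 11 bp
  [181,192): 11 bp
  [192,202): 10 bp
  [202,209): 7 bp
  [209,233): 24 bp
  [233,239): 6 bp
  [239,267): 28 bp
  [267,271): 4 bp

[3,4,5,5,6,6,6,7,7,8,8,8,9,9,10,10,10,10,10,11,11,16,17,23,24,28]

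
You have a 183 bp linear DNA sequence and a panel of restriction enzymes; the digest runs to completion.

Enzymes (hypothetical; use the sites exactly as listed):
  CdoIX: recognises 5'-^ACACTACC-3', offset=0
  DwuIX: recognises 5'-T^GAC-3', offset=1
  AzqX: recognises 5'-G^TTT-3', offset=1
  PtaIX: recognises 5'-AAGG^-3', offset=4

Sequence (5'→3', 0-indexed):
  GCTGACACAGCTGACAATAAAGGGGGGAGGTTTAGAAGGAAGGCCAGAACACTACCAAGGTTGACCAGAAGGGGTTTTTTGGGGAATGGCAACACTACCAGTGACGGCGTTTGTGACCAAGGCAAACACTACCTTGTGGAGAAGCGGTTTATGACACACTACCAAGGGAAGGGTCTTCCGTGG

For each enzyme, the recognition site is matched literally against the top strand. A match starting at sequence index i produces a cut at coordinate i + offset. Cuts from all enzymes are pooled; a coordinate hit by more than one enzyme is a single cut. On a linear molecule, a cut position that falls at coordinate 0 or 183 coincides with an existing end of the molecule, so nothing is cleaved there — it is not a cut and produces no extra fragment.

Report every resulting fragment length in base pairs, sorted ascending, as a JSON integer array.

[2,2,3,3,3,4,5,5,5,5,7,7,8,9,9,10,11,11,11,12,12,17,22]

Per-enzyme occurrences:
  CdoIX ACACTACC/0: at [48, 91, 125, 155] ⇒ [48, 91, 125, 155]
  DwuIX TGAC/1: at [2, 11, 61, 101, 113, 151] ⇒ [3, 12, 62, 102, 114, 152]
  AzqX GTTT/1: at [29, 73, 108, 146] ⇒ [30, 74, 109, 147]
  PtaIX AAGG/4: at [19, 35, 39, 56, 68, 118, 163, 168] ⇒ [23, 39, 43, 60, 72, 122, 167, 172]

Pooled cuts: [3, 12, 23, 30, 39, 43, 48, 60, 62, 72, 74, 91, 102, 109, 114, 122, 125, 147, 152, 155, 167, 172]

Fragments:
  [0,3): 3 bp
  [3,12): 9 bp
  [12,23): 11 bp
  [23,30): 7 bp
  [30,39): 9 bp
  [39,43): 4 bp
  [43,48): 5 bp
  [48,60): 12 bp
  [60,62): 2 bp
  [62,72): 10 bp
  [72,74): 2 bp
  [74,91): 17 bp
  [91,102): 11 bp
  [102,109): 7 bp
  [109,114): 5 bp
  [114,122): 8 bp
  [122,125): 3 bp
  [125,147): 22 bp
  [147,152): 5 bp
  [152,155): 3 bp
  [155,167): 12 bp
  [167,172): 5 bp
  [172,183): 11 bp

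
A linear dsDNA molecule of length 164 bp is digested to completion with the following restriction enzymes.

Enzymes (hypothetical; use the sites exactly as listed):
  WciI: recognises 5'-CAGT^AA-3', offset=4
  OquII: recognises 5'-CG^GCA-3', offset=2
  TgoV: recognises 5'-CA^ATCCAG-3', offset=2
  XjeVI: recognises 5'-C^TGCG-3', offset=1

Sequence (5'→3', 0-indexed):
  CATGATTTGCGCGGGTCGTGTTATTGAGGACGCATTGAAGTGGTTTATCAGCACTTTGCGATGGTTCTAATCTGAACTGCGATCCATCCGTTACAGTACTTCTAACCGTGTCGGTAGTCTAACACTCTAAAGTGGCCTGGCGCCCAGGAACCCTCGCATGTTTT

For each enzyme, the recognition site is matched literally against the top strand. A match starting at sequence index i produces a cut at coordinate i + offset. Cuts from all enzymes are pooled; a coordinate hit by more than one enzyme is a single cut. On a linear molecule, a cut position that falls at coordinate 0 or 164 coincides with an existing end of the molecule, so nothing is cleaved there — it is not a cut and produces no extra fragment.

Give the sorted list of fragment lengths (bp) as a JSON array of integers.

[77,87]

Per-enzyme occurrences:
  WciI (CAGTAA, off=4): no sites
  OquII (CGGCA, off=2): no sites
  TgoV (CAATCCAG, off=2): no sites
  XjeVI (CTGCG, off=1): starts [76] → cuts [77]

All cut coordinates (distinct, sorted): [77]

Fragment lengths:
  [0,77): 77 bp
  [77,164): 87 bp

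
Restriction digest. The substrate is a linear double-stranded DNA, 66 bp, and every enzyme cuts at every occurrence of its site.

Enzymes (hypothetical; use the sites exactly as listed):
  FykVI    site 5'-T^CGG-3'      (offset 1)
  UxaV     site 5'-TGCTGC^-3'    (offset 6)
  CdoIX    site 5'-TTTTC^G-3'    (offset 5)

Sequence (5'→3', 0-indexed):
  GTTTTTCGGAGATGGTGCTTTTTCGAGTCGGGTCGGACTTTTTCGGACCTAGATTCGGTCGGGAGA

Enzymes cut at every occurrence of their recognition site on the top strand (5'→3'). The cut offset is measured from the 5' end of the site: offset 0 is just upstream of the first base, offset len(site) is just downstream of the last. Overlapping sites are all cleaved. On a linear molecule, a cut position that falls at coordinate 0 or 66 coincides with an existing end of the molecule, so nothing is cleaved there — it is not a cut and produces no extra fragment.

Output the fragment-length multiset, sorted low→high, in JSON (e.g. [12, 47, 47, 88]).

[1,1,4,4,5,6,7,10,11,17]

Scan for sites:
  FykVI (TCGG, off=1): starts [5, 27, 32, 42, 54, 58] → cuts [6, 28, 33, 43, 55, 59]
  UxaV (TGCTGC, off=6): no sites
  CdoIX (TTTTCG, off=5): starts [2, 19, 39] → cuts [7, 24, 44]

All cut coordinates (distinct, sorted): [6, 7, 24, 28, 33, 43, 44, 55, 59]

Fragments:
  [0,6): 6 bp
  [6,7): 1 bp
  [7,24): 17 bp
  [24,28): 4 bp
  [28,33): 5 bp
  [33,43): 10 bp
  [43,44): 1 bp
  [44,55): 11 bp
  [55,59): 4 bp
  [59,66): 7 bp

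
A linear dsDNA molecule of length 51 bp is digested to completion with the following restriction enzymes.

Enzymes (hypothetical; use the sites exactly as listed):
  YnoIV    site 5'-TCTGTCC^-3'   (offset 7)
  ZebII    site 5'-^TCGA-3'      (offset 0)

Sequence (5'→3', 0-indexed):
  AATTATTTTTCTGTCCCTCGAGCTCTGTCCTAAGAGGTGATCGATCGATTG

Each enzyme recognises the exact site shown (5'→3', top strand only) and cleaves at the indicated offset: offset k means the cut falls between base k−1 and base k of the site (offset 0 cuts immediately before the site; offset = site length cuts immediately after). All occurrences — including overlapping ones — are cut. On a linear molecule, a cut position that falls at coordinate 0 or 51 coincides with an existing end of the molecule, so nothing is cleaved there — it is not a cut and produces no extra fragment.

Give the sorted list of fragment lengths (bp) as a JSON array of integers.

[1,4,7,10,13,16]

Scan for sites:
  YnoIV (TCTGTCC, off=7): starts [9, 23] → cuts [16, 30]
  ZebII (TCGA, off=0): starts [17, 40, 44] → cuts [17, 40, 44]

Pooled cuts: [16, 17, 30, 40, 44]

Fragment lengths:
  [0,16): 16 bp
  [16,17): 1 bp
  [17,30): 13 bp
  [30,40): 10 bp
  [40,44): 4 bp
  [44,51): 7 bp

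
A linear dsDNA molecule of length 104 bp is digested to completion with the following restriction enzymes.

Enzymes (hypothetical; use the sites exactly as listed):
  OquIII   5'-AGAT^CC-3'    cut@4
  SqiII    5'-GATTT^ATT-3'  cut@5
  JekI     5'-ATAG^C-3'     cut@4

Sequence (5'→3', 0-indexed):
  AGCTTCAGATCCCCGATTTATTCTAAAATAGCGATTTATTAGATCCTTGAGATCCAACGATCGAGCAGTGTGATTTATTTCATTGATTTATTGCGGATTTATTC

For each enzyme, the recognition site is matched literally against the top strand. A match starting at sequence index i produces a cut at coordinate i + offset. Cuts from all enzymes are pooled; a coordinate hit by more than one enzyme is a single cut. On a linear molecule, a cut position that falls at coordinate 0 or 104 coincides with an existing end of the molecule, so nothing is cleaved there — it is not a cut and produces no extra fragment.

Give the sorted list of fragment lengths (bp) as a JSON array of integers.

Scan for sites:
  OquIII AGATCC/4: at [6, 40, 49] ⇒ [10, 44, 53]
  SqiII GATTTATT/5: at [14, 32, 71, 84, 95] ⇒ [19, 37, 76, 89, 100]
  JekI ATAGC/4: at [27] ⇒ [31]

All cut coordinates (distinct, sorted): [10, 19, 31, 37, 44, 53, 76, 89, 100]

Fragments:
  [0,10): 10 bp
  [10,19): 9 bp
  [19,31): 12 bp
  [31,37): 6 bp
  [37,44): 7 bp
  [44,53): 9 bp
  [53,76): 23 bp
  [76,89): 13 bp
  [89,100): 11 bp
  [100,104): 4 bp

[4,6,7,9,9,10,11,12,13,23]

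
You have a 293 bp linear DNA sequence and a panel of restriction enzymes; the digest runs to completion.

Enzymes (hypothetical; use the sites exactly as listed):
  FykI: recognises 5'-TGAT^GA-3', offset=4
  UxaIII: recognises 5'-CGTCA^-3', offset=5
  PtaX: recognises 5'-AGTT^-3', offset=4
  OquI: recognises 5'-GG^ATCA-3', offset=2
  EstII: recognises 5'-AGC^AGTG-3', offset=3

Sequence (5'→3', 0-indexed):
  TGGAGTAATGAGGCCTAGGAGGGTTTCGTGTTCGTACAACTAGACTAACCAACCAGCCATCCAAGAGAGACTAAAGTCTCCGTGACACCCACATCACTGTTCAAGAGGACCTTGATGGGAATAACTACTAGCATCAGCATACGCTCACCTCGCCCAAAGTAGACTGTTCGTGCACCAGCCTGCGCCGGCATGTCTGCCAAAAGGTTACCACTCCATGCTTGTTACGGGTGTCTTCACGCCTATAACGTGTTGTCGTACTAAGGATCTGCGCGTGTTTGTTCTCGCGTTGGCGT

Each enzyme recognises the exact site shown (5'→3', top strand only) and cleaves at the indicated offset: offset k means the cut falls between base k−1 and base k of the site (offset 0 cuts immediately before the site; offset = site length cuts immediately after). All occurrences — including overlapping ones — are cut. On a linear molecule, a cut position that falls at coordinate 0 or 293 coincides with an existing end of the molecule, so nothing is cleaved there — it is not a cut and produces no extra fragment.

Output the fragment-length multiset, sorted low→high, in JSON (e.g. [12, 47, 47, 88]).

[293]

Site scan:
  FykI (TGATGA, off=4): no sites
  UxaIII (CGTCA, off=5): no sites
  PtaX (AGTT, off=4): no sites
  OquI (GGATCA, off=2): no sites
  EstII (AGCAGTG, off=3): no sites

All cut coordinates (distinct, sorted): ∅

Fragment lengths:
  no cuts → one linear fragment of 293 bp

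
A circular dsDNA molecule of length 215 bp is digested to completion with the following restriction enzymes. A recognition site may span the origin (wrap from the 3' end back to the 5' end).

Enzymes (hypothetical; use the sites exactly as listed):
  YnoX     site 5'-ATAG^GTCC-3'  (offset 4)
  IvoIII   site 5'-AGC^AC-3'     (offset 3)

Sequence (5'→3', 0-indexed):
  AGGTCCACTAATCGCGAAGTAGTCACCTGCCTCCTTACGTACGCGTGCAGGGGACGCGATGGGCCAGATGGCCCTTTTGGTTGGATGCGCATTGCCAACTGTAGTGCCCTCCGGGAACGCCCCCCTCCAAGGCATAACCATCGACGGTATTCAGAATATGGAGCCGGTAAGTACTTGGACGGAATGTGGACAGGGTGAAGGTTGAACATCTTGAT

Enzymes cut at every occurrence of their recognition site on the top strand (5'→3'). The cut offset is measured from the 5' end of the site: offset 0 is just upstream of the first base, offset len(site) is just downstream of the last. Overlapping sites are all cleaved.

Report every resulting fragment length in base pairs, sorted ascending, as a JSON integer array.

Per-enzyme occurrences:
  YnoX (ATAGGTCC, off=4): starts [213] → cuts [2]
  IvoIII (AGCAC, off=3): no sites

Pooled cuts: [2]

Fragments:
  2→2 (wrap): 215-2+2 = 215 bp

[215]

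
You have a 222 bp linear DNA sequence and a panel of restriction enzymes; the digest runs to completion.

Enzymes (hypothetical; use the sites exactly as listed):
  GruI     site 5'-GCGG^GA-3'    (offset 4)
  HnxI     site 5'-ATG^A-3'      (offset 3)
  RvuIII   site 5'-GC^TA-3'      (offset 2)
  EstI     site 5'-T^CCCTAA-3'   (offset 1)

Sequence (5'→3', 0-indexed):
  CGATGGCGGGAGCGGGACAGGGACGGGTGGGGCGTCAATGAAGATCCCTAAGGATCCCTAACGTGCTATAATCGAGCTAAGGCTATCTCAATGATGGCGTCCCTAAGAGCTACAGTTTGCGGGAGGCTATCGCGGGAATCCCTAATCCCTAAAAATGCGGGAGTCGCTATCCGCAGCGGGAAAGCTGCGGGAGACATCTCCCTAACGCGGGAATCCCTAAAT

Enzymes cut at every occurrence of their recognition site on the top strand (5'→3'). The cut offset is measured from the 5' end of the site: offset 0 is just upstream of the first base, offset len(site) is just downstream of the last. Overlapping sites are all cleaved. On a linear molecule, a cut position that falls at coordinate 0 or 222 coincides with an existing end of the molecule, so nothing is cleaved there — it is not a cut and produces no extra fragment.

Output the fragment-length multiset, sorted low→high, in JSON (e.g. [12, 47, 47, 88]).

[4,4,5,5,6,6,7,7,7,8,8,9,9,10,10,10,11,11,11,11,12,12,14,25]

Per-enzyme occurrences:
  GruI GCGGGA/4: at [5, 11, 118, 131, 156, 175, 186, 206] ⇒ [9, 15, 122, 135, 160, 179, 190, 210]
  HnxI ATGA/3: at [37, 90] ⇒ [40, 93]
  RvuIII GCTA/2: at [64, 75, 81, 108, 125, 165] ⇒ [66, 77, 83, 110, 127, 167]
  EstI TCCCTAA/1: at [44, 54, 99, 138, 145, 198, 213] ⇒ [45, 55, 100, 139, 146, 199, 214]

All cut coordinates (distinct, sorted): [9, 15, 40, 45, 55, 66, 77, 83, 93, 100, 110, 122, 127, 135, 139, 146, 160, 167, 179, 190, 199, 210, 214]

Fragments:
  [0,9): 9 bp
  [9,15): 6 bp
  [15,40): 25 bp
  [40,45): 5 bp
  [45,55): 10 bp
  [55,66): 11 bp
  [66,77): 11 bp
  [77,83): 6 bp
  [83,93): 10 bp
  [93,100): 7 bp
  [100,110): 10 bp
  [110,122): 12 bp
  [122,127): 5 bp
  [127,135): 8 bp
  [135,139): 4 bp
  [139,146): 7 bp
  [146,160): 14 bp
  [160,167): 7 bp
  [167,179): 12 bp
  [179,190): 11 bp
  [190,199): 9 bp
  [199,210): 11 bp
  [210,214): 4 bp
  [214,222): 8 bp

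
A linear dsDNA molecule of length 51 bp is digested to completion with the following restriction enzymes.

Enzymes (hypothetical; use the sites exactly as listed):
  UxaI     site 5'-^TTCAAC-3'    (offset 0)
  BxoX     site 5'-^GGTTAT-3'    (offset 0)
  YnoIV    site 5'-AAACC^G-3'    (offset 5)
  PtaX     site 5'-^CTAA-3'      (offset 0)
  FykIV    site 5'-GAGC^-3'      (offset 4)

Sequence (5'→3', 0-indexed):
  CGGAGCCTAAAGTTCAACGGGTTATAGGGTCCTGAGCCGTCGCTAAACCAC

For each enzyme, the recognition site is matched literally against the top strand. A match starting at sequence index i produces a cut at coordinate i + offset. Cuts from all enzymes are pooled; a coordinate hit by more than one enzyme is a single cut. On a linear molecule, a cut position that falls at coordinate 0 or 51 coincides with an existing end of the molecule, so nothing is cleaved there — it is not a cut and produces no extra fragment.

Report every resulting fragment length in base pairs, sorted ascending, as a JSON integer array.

Scan for sites:
  UxaI TTCAAC/0: at [12] ⇒ [12]
  BxoX GGTTAT/0: at [19] ⇒ [19]
  YnoIV (AAACCG, off=5): no sites
  PtaX CTAA/0: at [6, 42] ⇒ [6, 42]
  FykIV GAGC/4: at [2, 33] ⇒ [6, 37]

Pooled cuts: [6, 12, 19, 37, 42]

Fragments:
  [0,6): 6 bp
  [6,12): 6 bp
  [12,19): 7 bp
  [19,37): 18 bp
  [37,42): 5 bp
  [42,51): 9 bp

[5,6,6,7,9,18]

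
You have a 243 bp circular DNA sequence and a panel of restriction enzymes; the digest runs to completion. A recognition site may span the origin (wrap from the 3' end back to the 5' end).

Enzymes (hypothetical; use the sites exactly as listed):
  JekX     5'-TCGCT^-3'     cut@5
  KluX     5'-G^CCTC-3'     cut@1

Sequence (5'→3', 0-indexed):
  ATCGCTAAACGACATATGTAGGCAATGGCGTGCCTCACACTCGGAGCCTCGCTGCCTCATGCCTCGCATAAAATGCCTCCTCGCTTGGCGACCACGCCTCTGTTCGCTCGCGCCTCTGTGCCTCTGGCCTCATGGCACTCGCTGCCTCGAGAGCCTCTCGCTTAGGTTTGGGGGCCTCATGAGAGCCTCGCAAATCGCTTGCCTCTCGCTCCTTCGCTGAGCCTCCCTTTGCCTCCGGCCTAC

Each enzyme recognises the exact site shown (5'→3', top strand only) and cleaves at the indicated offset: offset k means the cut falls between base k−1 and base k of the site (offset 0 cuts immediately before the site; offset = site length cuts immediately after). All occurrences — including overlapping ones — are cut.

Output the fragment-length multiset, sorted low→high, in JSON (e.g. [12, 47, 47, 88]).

Scan for sites:
  JekX (TCGCT, off=5): starts [1, 48, 80, 103, 138, 157, 194, 205, 213] → cuts [6, 53, 85, 108, 143, 162, 199, 210, 218]
  KluX (GCCTC, off=1): starts [31, 45, 53, 60, 74, 95, 111, 119, 126, 143, 152, 173, 184, 200, 220, 230] → cuts [32, 46, 54, 61, 75, 96, 112, 120, 127, 144, 153, 174, 185, 201, 221, 231]

Pooled cuts: [6, 32, 46, 53, 54, 61, 75, 85, 96, 108, 112, 120, 127, 143, 144, 153, 162, 174, 185, 199, 201, 210, 218, 221, 231]

Fragment lengths:
  6→32: 26 bp
  32→46: 14 bp
  46→53: 7 bp
  53→54: 1 bp
  54→61: 7 bp
  61→75: 14 bp
  75→85: 10 bp
  85→96: 11 bp
  96→108: 12 bp
  108→112: 4 bp
  112→120: 8 bp
  120→127: 7 bp
  127→143: 16 bp
  143→144: 1 bp
  144→153: 9 bp
  153→162: 9 bp
  162→174: 12 bp
  174→185: 11 bp
  185→199: 14 bp
  199→201: 2 bp
  201→210: 9 bp
  210→218: 8 bp
  218→221: 3 bp
  221→231: 10 bp
  231→6 (wrap): 243-231+6 = 18 bp

[1,1,2,3,4,7,7,7,8,8,9,9,9,10,10,11,11,12,12,14,14,14,16,18,26]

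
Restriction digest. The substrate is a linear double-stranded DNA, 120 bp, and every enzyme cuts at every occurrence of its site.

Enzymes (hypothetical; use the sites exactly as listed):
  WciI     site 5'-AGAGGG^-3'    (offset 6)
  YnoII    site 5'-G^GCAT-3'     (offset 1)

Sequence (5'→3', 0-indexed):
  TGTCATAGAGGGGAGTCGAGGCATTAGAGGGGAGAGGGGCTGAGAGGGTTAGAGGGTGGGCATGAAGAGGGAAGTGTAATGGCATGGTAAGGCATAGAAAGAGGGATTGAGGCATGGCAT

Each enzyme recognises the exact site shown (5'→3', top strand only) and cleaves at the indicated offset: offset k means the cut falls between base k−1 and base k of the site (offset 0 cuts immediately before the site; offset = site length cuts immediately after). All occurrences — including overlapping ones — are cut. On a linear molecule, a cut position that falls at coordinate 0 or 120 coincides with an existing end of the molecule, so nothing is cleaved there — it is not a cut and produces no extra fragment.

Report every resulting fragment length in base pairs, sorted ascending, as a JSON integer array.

[3,4,5,6,7,8,8,10,10,10,11,12,12,14]

Per-enzyme occurrences:
  WciI (AGAGGG, off=6): starts [6, 25, 32, 42, 50, 65, 99] → cuts [12, 31, 38, 48, 56, 71, 105]
  YnoII (GGCAT, off=1): starts [19, 58, 80, 90, 110, 115] → cuts [20, 59, 81, 91, 111, 116]

Pooled cuts: [12, 20, 31, 38, 48, 56, 59, 71, 81, 91, 105, 111, 116]

Fragments:
  [0,12): 12 bp
  [12,20): 8 bp
  [20,31): 11 bp
  [31,38): 7 bp
  [38,48): 10 bp
  [48,56): 8 bp
  [56,59): 3 bp
  [59,71): 12 bp
  [71,81): 10 bp
  [81,91): 10 bp
  [91,105): 14 bp
  [105,111): 6 bp
  [111,116): 5 bp
  [116,120): 4 bp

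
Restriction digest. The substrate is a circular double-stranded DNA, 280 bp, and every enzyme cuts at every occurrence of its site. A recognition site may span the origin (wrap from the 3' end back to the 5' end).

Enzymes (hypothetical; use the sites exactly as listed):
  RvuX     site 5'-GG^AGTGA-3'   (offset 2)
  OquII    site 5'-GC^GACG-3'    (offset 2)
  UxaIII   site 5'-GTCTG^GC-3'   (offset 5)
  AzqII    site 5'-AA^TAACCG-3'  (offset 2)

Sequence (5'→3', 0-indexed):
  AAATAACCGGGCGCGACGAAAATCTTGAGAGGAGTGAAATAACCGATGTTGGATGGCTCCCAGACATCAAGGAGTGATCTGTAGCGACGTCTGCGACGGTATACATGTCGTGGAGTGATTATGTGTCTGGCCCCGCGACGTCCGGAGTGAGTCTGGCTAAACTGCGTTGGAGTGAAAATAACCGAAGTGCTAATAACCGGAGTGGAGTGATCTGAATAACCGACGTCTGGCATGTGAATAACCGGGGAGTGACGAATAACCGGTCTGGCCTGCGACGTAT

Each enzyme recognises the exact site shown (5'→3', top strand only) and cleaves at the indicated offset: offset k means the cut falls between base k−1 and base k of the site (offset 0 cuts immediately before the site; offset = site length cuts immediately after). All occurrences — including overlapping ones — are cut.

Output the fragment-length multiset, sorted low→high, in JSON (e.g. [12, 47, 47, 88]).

Scan for sites:
  RvuX (GGAGTGA, off=2): starts [30, 70, 111, 143, 168, 203, 245] → cuts [32, 72, 113, 145, 170, 205, 247]
  OquII (GCGACG, off=2): starts [12, 83, 92, 134, 271] → cuts [14, 85, 94, 136, 273]
  UxaIII (GTCTGGC, off=5): starts [124, 150, 224, 262] → cuts [129, 155, 229, 267]
  AzqII (AATAACCG, off=2): starts [1, 37, 176, 191, 214, 236, 254] → cuts [3, 39, 178, 193, 216, 238, 256]

Pooled cuts: [3, 14, 32, 39, 72, 85, 94, 113, 129, 136, 145, 155, 170, 178, 193, 205, 216, 229, 238, 247, 256, 267, 273]

Fragment lengths:
  3→14: 11 bp
  14→32: 18 bp
  32→39: 7 bp
  39→72: 33 bp
  72→85: 13 bp
  85→94: 9 bp
  94→113: 19 bp
  113→129: 16 bp
  129→136: 7 bp
  136→145: 9 bp
  145→155: 10 bp
  155→170: 15 bp
  170→178: 8 bp
  178→193: 15 bp
  193→205: 12 bp
  205→216: 11 bp
  216→229: 13 bp
  229→238: 9 bp
  238→247: 9 bp
  247→256: 9 bp
  256→267: 11 bp
  267→273: 6 bp
  273→3 (wrap): 280-273+3 = 10 bp

[6,7,7,8,9,9,9,9,9,10,10,11,11,11,12,13,13,15,15,16,18,19,33]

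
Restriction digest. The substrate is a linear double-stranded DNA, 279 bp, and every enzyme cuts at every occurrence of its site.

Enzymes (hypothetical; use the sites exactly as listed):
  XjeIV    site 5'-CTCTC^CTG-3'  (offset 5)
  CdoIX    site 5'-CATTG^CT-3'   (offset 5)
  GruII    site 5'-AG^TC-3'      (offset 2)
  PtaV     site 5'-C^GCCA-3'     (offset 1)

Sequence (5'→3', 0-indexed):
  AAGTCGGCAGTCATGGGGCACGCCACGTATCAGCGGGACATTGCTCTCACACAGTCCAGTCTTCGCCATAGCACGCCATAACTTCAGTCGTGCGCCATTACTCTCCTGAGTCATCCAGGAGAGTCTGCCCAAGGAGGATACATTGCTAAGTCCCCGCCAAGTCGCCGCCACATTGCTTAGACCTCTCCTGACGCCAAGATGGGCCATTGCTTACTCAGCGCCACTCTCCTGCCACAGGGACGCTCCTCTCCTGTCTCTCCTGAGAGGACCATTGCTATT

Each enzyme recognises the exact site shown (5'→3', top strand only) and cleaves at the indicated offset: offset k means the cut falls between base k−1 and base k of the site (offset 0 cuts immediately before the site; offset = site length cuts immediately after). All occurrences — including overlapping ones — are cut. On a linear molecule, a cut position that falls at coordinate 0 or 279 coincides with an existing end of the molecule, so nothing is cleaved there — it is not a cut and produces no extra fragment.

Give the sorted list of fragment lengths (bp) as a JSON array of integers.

Scan for sites:
  XjeIV (CTCTCCTG, off=5): starts [100, 182, 223, 245, 254] → cuts [105, 187, 228, 250, 259]
  CdoIX (CATTGCT, off=5): starts [38, 140, 170, 204, 269] → cuts [43, 145, 175, 209, 274]
  GruII (AGTC, off=2): starts [1, 8, 52, 57, 85, 108, 121, 148, 159] → cuts [3, 10, 54, 59, 87, 110, 123, 150, 161]
  PtaV (CGCCA, off=1): starts [20, 63, 73, 92, 154, 165, 191, 218] → cuts [21, 64, 74, 93, 155, 166, 192, 219]

All cut coordinates (distinct, sorted): [3, 10, 21, 43, 54, 59, 64, 74, 87, 93, 105, 110, 123, 145, 150, 155, 161, 166, 175, 187, 192, 209, 219, 228, 250, 259, 274]

Fragment lengths:
  [0,3): 3 bp
  [3,10): 7 bp
  [10,21): 11 bp
  [21,43): 22 bp
  [43,54): 11 bp
  [54,59): 5 bp
  [59,64): 5 bp
  [64,74): 10 bp
  [74,87): 13 bp
  [87,93): 6 bp
  [93,105): 12 bp
  [105,110): 5 bp
  [110,123): 13 bp
  [123,145): 22 bp
  [145,150): 5 bp
  [150,155): 5 bp
  [155,161): 6 bp
  [161,166): 5 bp
  [166,175): 9 bp
  [175,187): 12 bp
  [187,192): 5 bp
  [192,209): 17 bp
  [209,219): 10 bp
  [219,228): 9 bp
  [228,250): 22 bp
  [250,259): 9 bp
  [259,274): 15 bp
  [274,279): 5 bp

[3,5,5,5,5,5,5,5,5,6,6,7,9,9,9,10,10,11,11,12,12,13,13,15,17,22,22,22]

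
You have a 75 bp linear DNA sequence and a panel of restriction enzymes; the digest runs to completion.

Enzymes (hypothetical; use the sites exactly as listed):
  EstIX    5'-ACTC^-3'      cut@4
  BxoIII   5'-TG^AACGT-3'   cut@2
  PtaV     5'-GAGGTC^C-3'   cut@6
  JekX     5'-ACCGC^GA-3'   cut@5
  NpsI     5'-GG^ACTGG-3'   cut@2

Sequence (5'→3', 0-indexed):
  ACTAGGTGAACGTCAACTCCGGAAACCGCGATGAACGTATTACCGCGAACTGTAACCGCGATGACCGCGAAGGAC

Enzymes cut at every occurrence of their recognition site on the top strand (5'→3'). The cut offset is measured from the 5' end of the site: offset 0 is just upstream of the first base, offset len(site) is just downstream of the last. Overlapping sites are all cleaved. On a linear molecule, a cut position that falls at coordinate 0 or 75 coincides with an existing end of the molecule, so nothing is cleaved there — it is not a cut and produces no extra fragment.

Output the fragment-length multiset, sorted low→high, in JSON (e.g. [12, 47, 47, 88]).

[4,7,8,9,10,11,13,13]

Per-enzyme occurrences:
  EstIX (ACTC, off=4): starts [15] → cuts [19]
  BxoIII (TGAACGT, off=2): starts [6, 31] → cuts [8, 33]
  PtaV (GAGGTCC, off=6): no sites
  JekX (ACCGCGA, off=5): starts [24, 41, 54, 63] → cuts [29, 46, 59, 68]
  NpsI (GGACTGG, off=2): no sites

Pooled cuts: [8, 19, 29, 33, 46, 59, 68]

Fragment lengths:
  [0,8): 8 bp
  [8,19): 11 bp
  [19,29): 10 bp
  [29,33): 4 bp
  [33,46): 13 bp
  [46,59): 13 bp
  [59,68): 9 bp
  [68,75): 7 bp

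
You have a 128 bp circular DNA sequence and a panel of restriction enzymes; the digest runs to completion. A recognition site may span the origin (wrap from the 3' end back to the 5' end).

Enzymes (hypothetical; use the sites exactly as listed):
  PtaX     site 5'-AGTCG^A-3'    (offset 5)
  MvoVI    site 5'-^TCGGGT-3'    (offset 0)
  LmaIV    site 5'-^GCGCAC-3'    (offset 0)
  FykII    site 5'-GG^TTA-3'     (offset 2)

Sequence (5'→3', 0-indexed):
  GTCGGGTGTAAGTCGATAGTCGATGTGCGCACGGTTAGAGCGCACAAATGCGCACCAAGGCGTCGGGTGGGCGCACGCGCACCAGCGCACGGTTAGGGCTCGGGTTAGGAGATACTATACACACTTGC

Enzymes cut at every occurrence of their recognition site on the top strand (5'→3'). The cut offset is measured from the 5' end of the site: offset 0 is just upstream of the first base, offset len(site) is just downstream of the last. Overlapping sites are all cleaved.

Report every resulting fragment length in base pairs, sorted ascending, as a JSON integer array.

[4,5,5,6,7,7,8,8,8,8,10,13,14,25]

Per-enzyme occurrences:
  PtaX AGTCGA/5: at [10, 17] ⇒ [15, 22]
  MvoVI TCGGGT/0: at [1, 62, 99] ⇒ [1, 62, 99]
  LmaIV GCGCAC/0: at [26, 39, 49, 70, 76, 84] ⇒ [26, 39, 49, 70, 76, 84]
  FykII GGTTA/2: at [32, 90, 102] ⇒ [34, 92, 104]

Pooled cuts: [1, 15, 22, 26, 34, 39, 49, 62, 70, 76, 84, 92, 99, 104]

Fragments:
  1→15: 14 bp
  15→22: 7 bp
  22→26: 4 bp
  26→34: 8 bp
  34→39: 5 bp
  39→49: 10 bp
  49→62: 13 bp
  62→70: 8 bp
  70→76: 6 bp
  76→84: 8 bp
  84→92: 8 bp
  92→99: 7 bp
  99→104: 5 bp
  104→1 (wrap): 128-104+1 = 25 bp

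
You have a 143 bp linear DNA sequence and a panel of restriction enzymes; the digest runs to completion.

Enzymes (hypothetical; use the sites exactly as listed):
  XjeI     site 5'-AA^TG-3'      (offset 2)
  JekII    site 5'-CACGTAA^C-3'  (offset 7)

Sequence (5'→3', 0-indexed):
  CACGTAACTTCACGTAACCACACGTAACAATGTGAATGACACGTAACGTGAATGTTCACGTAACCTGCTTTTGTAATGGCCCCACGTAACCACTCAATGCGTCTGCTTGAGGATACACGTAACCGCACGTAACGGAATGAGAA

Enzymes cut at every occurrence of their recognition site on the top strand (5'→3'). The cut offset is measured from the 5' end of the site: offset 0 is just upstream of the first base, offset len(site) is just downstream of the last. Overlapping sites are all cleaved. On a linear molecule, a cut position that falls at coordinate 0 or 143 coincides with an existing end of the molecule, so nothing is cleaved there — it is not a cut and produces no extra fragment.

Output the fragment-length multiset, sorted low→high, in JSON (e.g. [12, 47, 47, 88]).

Scan for sites:
  XjeI (AATG, off=2): starts [28, 34, 50, 74, 95, 135] → cuts [30, 36, 52, 76, 97, 137]
  JekII (CACGTAAC, off=7): starts [0, 10, 20, 39, 56, 82, 115, 125] → cuts [7, 17, 27, 46, 63, 89, 122, 132]

All cut coordinates (distinct, sorted): [7, 17, 27, 30, 36, 46, 52, 63, 76, 89, 97, 122, 132, 137]

Fragment lengths:
  [0,7): 7 bp
  [7,17): 10 bp
  [17,27): 10 bp
  [27,30): 3 bp
  [30,36): 6 bp
  [36,46): 10 bp
  [46,52): 6 bp
  [52,63): 11 bp
  [63,76): 13 bp
  [76,89): 13 bp
  [89,97): 8 bp
  [97,122): 25 bp
  [122,132): 10 bp
  [132,137): 5 bp
  [137,143): 6 bp

[3,5,6,6,6,7,8,10,10,10,10,11,13,13,25]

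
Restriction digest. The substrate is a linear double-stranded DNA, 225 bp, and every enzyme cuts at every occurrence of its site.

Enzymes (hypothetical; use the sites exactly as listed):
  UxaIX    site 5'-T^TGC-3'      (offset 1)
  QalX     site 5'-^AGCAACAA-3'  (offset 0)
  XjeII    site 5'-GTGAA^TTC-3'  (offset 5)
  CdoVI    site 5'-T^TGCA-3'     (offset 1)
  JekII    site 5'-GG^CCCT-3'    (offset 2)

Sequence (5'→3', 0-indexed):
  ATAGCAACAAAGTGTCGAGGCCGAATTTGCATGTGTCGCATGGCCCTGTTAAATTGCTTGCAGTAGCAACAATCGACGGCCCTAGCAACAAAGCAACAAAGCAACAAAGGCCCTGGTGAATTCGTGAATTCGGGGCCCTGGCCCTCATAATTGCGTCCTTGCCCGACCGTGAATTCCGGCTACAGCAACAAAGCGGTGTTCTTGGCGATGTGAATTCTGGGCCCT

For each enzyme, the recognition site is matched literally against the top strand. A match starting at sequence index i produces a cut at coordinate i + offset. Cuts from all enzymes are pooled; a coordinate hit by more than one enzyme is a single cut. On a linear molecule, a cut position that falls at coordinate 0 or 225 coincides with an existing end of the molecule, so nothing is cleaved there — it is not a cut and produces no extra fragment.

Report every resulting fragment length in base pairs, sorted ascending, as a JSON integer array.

[2,4,4,4,6,6,7,7,8,8,8,8,10,10,10,11,11,14,15,16,25,31]

Scan for sites:
  UxaIX (TTGC, off=1): starts [26, 53, 57, 150, 158] → cuts [27, 54, 58, 151, 159]
  QalX (AGCAACAA, off=0): starts [2, 64, 83, 91, 99, 183] → cuts [2, 64, 83, 91, 99, 183]
  XjeII (GTGAATTC, off=5): starts [115, 123, 168, 209] → cuts [120, 128, 173, 214]
  CdoVI (TTGCA, off=1): starts [26, 57] → cuts [27, 58]
  JekII (GGCCCT, off=2): starts [41, 77, 108, 133, 139, 219] → cuts [43, 79, 110, 135, 141, 221]

All cut coordinates (distinct, sorted): [2, 27, 43, 54, 58, 64, 79, 83, 91, 99, 110, 120, 128, 135, 141, 151, 159, 173, 183, 214, 221]

Fragments:
  [0,2): 2 bp
  [2,27): 25 bp
  [27,43): 16 bp
  [43,54): 11 bp
  [54,58): 4 bp
  [58,64): 6 bp
  [64,79): 15 bp
  [79,83): 4 bp
  [83,91): 8 bp
  [91,99): 8 bp
  [99,110): 11 bp
  [110,120): 10 bp
  [120,128): 8 bp
  [128,135): 7 bp
  [135,141): 6 bp
  [141,151): 10 bp
  [151,159): 8 bp
  [159,173): 14 bp
  [173,183): 10 bp
  [183,214): 31 bp
  [214,221): 7 bp
  [221,225): 4 bp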